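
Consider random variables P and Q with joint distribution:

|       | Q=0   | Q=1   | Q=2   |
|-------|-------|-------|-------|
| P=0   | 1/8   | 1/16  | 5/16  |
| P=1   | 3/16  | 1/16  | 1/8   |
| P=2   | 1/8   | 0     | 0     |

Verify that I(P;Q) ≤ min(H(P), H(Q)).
Marginal P(P) (row sums):
  P(P=0) = 1/8 + 1/16 + 5/16 = 1/2
  P(P=1) = 3/16 + 1/16 + 1/8 = 3/8
  P(P=2) = 1/8 + 0 + 0 = 1/8
Marginal P(Q) (column sums):
  P(Q=0) = 1/8 + 3/16 + 1/8 = 7/16
  P(Q=1) = 1/16 + 1/16 + 0 = 1/8
  P(Q=2) = 5/16 + 1/8 + 0 = 7/16

H(P) = -[(1/2)·log₂(1/2) + (3/8)·log₂(3/8) + (1/8)·log₂(1/8)]
  = 0.5000 + 0.5306 + 0.3750
  = 1.4056 bits
H(Q) = -[(7/16)·log₂(7/16) + (1/8)·log₂(1/8) + (7/16)·log₂(7/16)]
  = 0.5218 + 0.3750 + 0.5218
  = 1.4186 bits
H(P,Q) = -[(1/8)·log₂(1/8) + (1/16)·log₂(1/16) + (5/16)·log₂(5/16) + (3/16)·log₂(3/16) + (1/16)·log₂(1/16) + (1/8)·log₂(1/8) + (1/8)·log₂(1/8)]
  = 0.3750 + 0.2500 + 0.5244 + 0.4528 + 0.2500 + 0.3750 + 0.3750
  = 2.6022 bits

I(P;Q) = H(P) + H(Q) - H(P,Q)
  = 1.4056 + 1.4186 - 2.6022
  = 0.2220 bits

min(H(P), H(Q)) = min(1.4056, 1.4186) = 1.4056 bits
Since 0.2220 ≤ 1.4056, the bound is satisfied ✓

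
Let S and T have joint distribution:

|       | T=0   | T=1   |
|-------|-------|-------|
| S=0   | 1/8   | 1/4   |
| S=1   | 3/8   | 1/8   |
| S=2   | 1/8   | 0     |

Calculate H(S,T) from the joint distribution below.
H(S,T) = -Σ P(S,T) log₂ P(S,T), summed over the non-zero cells:
H(S,T) = -[(1/8)·log₂(1/8) + (1/4)·log₂(1/4) + (3/8)·log₂(3/8) + (1/8)·log₂(1/8) + (1/8)·log₂(1/8)]
  = 0.3750 + 0.5000 + 0.5306 + 0.3750 + 0.3750
  = 2.1556 bits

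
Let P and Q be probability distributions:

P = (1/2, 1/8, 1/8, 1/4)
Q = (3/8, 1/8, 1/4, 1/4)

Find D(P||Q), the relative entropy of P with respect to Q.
D(P||Q) = Σ P(i) log₂(P(i)/Q(i))
  i=0: (1/2) × log₂((1/2)/(3/8)) = (1/2) × log₂(4/3) = 0.2075
  i=1: (1/8) × log₂((1/8)/(1/8)) = (1/8) × log₂(1) = 0.0000
  i=2: (1/8) × log₂((1/8)/(1/4)) = (1/8) × log₂(1/2) = -0.1250
  i=3: (1/4) × log₂((1/4)/(1/4)) = (1/4) × log₂(1) = 0.0000
D(P||Q) = 0.2075 + 0.0000 - 0.1250 + 0.0000
  = 0.0825 bits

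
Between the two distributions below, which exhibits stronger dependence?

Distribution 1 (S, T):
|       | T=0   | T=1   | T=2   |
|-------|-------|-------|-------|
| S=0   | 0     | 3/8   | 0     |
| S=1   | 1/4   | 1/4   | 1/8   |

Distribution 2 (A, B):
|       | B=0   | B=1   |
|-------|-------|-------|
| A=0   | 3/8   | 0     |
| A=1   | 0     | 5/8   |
Distribution 1 (S, T):
Marginal P(S) (row sums):
  P(S=0) = 0 + 3/8 + 0 = 3/8
  P(S=1) = 1/4 + 1/4 + 1/8 = 5/8
Marginal P(T) (column sums):
  P(T=0) = 0 + 1/4 = 1/4
  P(T=1) = 3/8 + 1/4 = 5/8
  P(T=2) = 0 + 1/8 = 1/8

H(S) = -[(3/8)·log₂(3/8) + (5/8)·log₂(5/8)]
  = 0.5306 + 0.4238
  = 0.9544 bits
H(T) = -[(1/4)·log₂(1/4) + (5/8)·log₂(5/8) + (1/8)·log₂(1/8)]
  = 0.5000 + 0.4238 + 0.3750
  = 1.2988 bits
H(S,T) = -[(3/8)·log₂(3/8) + (1/4)·log₂(1/4) + (1/4)·log₂(1/4) + (1/8)·log₂(1/8)]
  = 0.5306 + 0.5000 + 0.5000 + 0.3750
  = 1.9056 bits

I(S;T) = H(S) + H(T) - H(S,T)
  = 0.9544 + 1.2988 - 1.9056
  = 0.3476 bits

Distribution 2 (A, B):
Marginal P(A) (row sums):
  P(A=0) = 3/8 + 0 = 3/8
  P(A=1) = 0 + 5/8 = 5/8
Marginal P(B) (column sums):
  P(B=0) = 3/8 + 0 = 3/8
  P(B=1) = 0 + 5/8 = 5/8

H(A) = -[(3/8)·log₂(3/8) + (5/8)·log₂(5/8)]
  = 0.5306 + 0.4238
  = 0.9544 bits
H(B) = -[(3/8)·log₂(3/8) + (5/8)·log₂(5/8)]
  = 0.5306 + 0.4238
  = 0.9544 bits
H(A,B) = -[(3/8)·log₂(3/8) + (5/8)·log₂(5/8)]
  = 0.5306 + 0.4238
  = 0.9544 bits

I(A;B) = H(A) + H(B) - H(A,B)
  = 0.9544 + 0.9544 - 0.9544
  = 0.9544 bits

I(A;B) = 0.9544 bits > I(S;T) = 0.3476 bits, so (A, B) has the higher mutual information (stronger dependence).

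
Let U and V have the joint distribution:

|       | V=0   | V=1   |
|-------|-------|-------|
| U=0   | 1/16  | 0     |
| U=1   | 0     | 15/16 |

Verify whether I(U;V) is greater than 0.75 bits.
Marginal P(U) (row sums):
  P(U=0) = 1/16 + 0 = 1/16
  P(U=1) = 0 + 15/16 = 15/16
Marginal P(V) (column sums):
  P(V=0) = 1/16 + 0 = 1/16
  P(V=1) = 0 + 15/16 = 15/16

H(U) = -[(1/16)·log₂(1/16) + (15/16)·log₂(15/16)]
  = 0.2500 + 0.0873
  = 0.3373 bits
H(V) = -[(1/16)·log₂(1/16) + (15/16)·log₂(15/16)]
  = 0.2500 + 0.0873
  = 0.3373 bits
H(U,V) = -[(1/16)·log₂(1/16) + (15/16)·log₂(15/16)]
  = 0.2500 + 0.0873
  = 0.3373 bits

I(U;V) = H(U) + H(V) - H(U,V)
  = 0.3373 + 0.3373 - 0.3373
  = 0.3373 bits

No. I(U;V) = 0.3373 bits, which is ≤ 0.75 bits.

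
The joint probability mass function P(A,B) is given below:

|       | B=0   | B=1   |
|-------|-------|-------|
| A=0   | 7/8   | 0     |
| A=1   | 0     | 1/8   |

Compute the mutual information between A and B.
Marginal P(A) (row sums):
  P(A=0) = 7/8 + 0 = 7/8
  P(A=1) = 0 + 1/8 = 1/8
Marginal P(B) (column sums):
  P(B=0) = 7/8 + 0 = 7/8
  P(B=1) = 0 + 1/8 = 1/8

H(A) = -[(7/8)·log₂(7/8) + (1/8)·log₂(1/8)]
  = 0.1686 + 0.3750
  = 0.5436 bits
H(B) = -[(7/8)·log₂(7/8) + (1/8)·log₂(1/8)]
  = 0.1686 + 0.3750
  = 0.5436 bits
H(A,B) = -[(7/8)·log₂(7/8) + (1/8)·log₂(1/8)]
  = 0.1686 + 0.3750
  = 0.5436 bits

I(A;B) = H(A) + H(B) - H(A,B)
  = 0.5436 + 0.5436 - 0.5436
  = 0.5436 bits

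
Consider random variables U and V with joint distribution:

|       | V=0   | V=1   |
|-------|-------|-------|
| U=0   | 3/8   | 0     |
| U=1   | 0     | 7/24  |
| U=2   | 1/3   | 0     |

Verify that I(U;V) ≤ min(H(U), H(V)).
Marginal P(U) (row sums):
  P(U=0) = 3/8 + 0 = 3/8
  P(U=1) = 0 + 7/24 = 7/24
  P(U=2) = 1/3 + 0 = 1/3
Marginal P(V) (column sums):
  P(V=0) = 3/8 + 0 + 1/3 = 17/24
  P(V=1) = 0 + 7/24 + 0 = 7/24

H(U) = -[(3/8)·log₂(3/8) + (7/24)·log₂(7/24) + (1/3)·log₂(1/3)]
  = 0.5306 + 0.5185 + 0.5283
  = 1.5774 bits
H(V) = -[(17/24)·log₂(17/24) + (7/24)·log₂(7/24)]
  = 0.3524 + 0.5185
  = 0.8709 bits
H(U,V) = -[(3/8)·log₂(3/8) + (7/24)·log₂(7/24) + (1/3)·log₂(1/3)]
  = 0.5306 + 0.5185 + 0.5283
  = 1.5774 bits

I(U;V) = H(U) + H(V) - H(U,V)
  = 1.5774 + 0.8709 - 1.5774
  = 0.8709 bits

min(H(U), H(V)) = min(1.5774, 0.8709) = 0.8709 bits
Since 0.8709 ≤ 0.8709, the bound is satisfied ✓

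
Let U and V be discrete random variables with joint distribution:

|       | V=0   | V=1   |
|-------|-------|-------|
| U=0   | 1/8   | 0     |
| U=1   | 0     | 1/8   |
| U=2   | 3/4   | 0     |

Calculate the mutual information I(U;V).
Marginal P(U) (row sums):
  P(U=0) = 1/8 + 0 = 1/8
  P(U=1) = 0 + 1/8 = 1/8
  P(U=2) = 3/4 + 0 = 3/4
Marginal P(V) (column sums):
  P(V=0) = 1/8 + 0 + 3/4 = 7/8
  P(V=1) = 0 + 1/8 + 0 = 1/8

H(U) = -[(1/8)·log₂(1/8) + (1/8)·log₂(1/8) + (3/4)·log₂(3/4)]
  = 0.3750 + 0.3750 + 0.3113
  = 1.0613 bits
H(V) = -[(7/8)·log₂(7/8) + (1/8)·log₂(1/8)]
  = 0.1686 + 0.3750
  = 0.5436 bits
H(U,V) = -[(1/8)·log₂(1/8) + (1/8)·log₂(1/8) + (3/4)·log₂(3/4)]
  = 0.3750 + 0.3750 + 0.3113
  = 1.0613 bits

I(U;V) = H(U) + H(V) - H(U,V)
  = 1.0613 + 0.5436 - 1.0613
  = 0.5436 bits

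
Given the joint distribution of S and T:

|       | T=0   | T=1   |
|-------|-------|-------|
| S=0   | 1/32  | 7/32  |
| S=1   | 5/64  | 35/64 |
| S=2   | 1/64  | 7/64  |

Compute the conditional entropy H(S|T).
Marginal P(T) (column sums):
  P(T=0) = 1/32 + 5/64 + 1/64 = 1/8
  P(T=1) = 7/32 + 35/64 + 7/64 = 7/8

H(S|T) = -Σ P(S,T)·log₂ P(S|T), where P(S|T) = P(S,T) / P(T)
  (S=0,T=0): P(S|T) = (1/32)/(1/8) = 1/4;  -(1/32)·log₂(1/4) = 0.0625
  (S=0,T=1): P(S|T) = (7/32)/(7/8) = 1/4;  -(7/32)·log₂(1/4) = 0.4375
  (S=1,T=0): P(S|T) = (5/64)/(1/8) = 5/8;  -(5/64)·log₂(5/8) = 0.0530
  (S=1,T=1): P(S|T) = (35/64)/(7/8) = 5/8;  -(35/64)·log₂(5/8) = 0.3708
  (S=2,T=0): P(S|T) = (1/64)/(1/8) = 1/8;  -(1/64)·log₂(1/8) = 0.0469
  (S=2,T=1): P(S|T) = (7/64)/(7/8) = 1/8;  -(7/64)·log₂(1/8) = 0.3281
H(S|T) = 0.0625 + 0.4375 + 0.0530 + 0.3708 + 0.0469 + 0.3281
  = 1.2988 bits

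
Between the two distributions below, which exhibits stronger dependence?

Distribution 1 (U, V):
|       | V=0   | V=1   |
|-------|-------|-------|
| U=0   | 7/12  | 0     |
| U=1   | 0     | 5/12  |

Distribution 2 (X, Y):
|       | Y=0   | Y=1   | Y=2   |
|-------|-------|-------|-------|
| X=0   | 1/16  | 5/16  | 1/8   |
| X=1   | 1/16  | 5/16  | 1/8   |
Distribution 1 (U, V):
Marginal P(U) (row sums):
  P(U=0) = 7/12 + 0 = 7/12
  P(U=1) = 0 + 5/12 = 5/12
Marginal P(V) (column sums):
  P(V=0) = 7/12 + 0 = 7/12
  P(V=1) = 0 + 5/12 = 5/12

H(U) = -[(7/12)·log₂(7/12) + (5/12)·log₂(5/12)]
  = 0.4536 + 0.5263
  = 0.9799 bits
H(V) = -[(7/12)·log₂(7/12) + (5/12)·log₂(5/12)]
  = 0.4536 + 0.5263
  = 0.9799 bits
H(U,V) = -[(7/12)·log₂(7/12) + (5/12)·log₂(5/12)]
  = 0.4536 + 0.5263
  = 0.9799 bits

I(U;V) = H(U) + H(V) - H(U,V)
  = 0.9799 + 0.9799 - 0.9799
  = 0.9799 bits

Distribution 2 (X, Y):
Marginal P(X) (row sums):
  P(X=0) = 1/16 + 5/16 + 1/8 = 1/2
  P(X=1) = 1/16 + 5/16 + 1/8 = 1/2
Marginal P(Y) (column sums):
  P(Y=0) = 1/16 + 1/16 = 1/8
  P(Y=1) = 5/16 + 5/16 = 5/8
  P(Y=2) = 1/8 + 1/8 = 1/4

H(X) = -[(1/2)·log₂(1/2) + (1/2)·log₂(1/2)]
  = 0.5000 + 0.5000
  = 1.0000 bits
H(Y) = -[(1/8)·log₂(1/8) + (5/8)·log₂(5/8) + (1/4)·log₂(1/4)]
  = 0.3750 + 0.4238 + 0.5000
  = 1.2988 bits
H(X,Y) = -[(1/16)·log₂(1/16) + (5/16)·log₂(5/16) + (1/8)·log₂(1/8) + (1/16)·log₂(1/16) + (5/16)·log₂(5/16) + (1/8)·log₂(1/8)]
  = 0.2500 + 0.5244 + 0.3750 + 0.2500 + 0.5244 + 0.3750
  = 2.2988 bits

I(X;Y) = H(X) + H(Y) - H(X,Y)
  = 1.0000 + 1.2988 - 2.2988
  = 0.0000 bits

I(U;V) = 0.9799 bits > I(X;Y) = 0.0000 bits, so (U, V) has the higher mutual information (stronger dependence).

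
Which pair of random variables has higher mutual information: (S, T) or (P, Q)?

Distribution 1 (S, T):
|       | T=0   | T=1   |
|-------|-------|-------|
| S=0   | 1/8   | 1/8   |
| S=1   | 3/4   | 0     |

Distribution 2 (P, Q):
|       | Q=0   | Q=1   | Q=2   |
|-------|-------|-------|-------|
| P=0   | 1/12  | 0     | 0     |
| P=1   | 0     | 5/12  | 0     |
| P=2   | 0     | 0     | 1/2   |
Distribution 1 (S, T):
Marginal P(S) (row sums):
  P(S=0) = 1/8 + 1/8 = 1/4
  P(S=1) = 3/4 + 0 = 3/4
Marginal P(T) (column sums):
  P(T=0) = 1/8 + 3/4 = 7/8
  P(T=1) = 1/8 + 0 = 1/8

H(S) = -[(1/4)·log₂(1/4) + (3/4)·log₂(3/4)]
  = 0.5000 + 0.3113
  = 0.8113 bits
H(T) = -[(7/8)·log₂(7/8) + (1/8)·log₂(1/8)]
  = 0.1686 + 0.3750
  = 0.5436 bits
H(S,T) = -[(1/8)·log₂(1/8) + (1/8)·log₂(1/8) + (3/4)·log₂(3/4)]
  = 0.3750 + 0.3750 + 0.3113
  = 1.0613 bits

I(S;T) = H(S) + H(T) - H(S,T)
  = 0.8113 + 0.5436 - 1.0613
  = 0.2936 bits

Distribution 2 (P, Q):
Marginal P(P) (row sums):
  P(P=0) = 1/12 + 0 + 0 = 1/12
  P(P=1) = 0 + 5/12 + 0 = 5/12
  P(P=2) = 0 + 0 + 1/2 = 1/2
Marginal P(Q) (column sums):
  P(Q=0) = 1/12 + 0 + 0 = 1/12
  P(Q=1) = 0 + 5/12 + 0 = 5/12
  P(Q=2) = 0 + 0 + 1/2 = 1/2

H(P) = -[(1/12)·log₂(1/12) + (5/12)·log₂(5/12) + (1/2)·log₂(1/2)]
  = 0.2987 + 0.5263 + 0.5000
  = 1.3250 bits
H(Q) = -[(1/12)·log₂(1/12) + (5/12)·log₂(5/12) + (1/2)·log₂(1/2)]
  = 0.2987 + 0.5263 + 0.5000
  = 1.3250 bits
H(P,Q) = -[(1/12)·log₂(1/12) + (5/12)·log₂(5/12) + (1/2)·log₂(1/2)]
  = 0.2987 + 0.5263 + 0.5000
  = 1.3250 bits

I(P;Q) = H(P) + H(Q) - H(P,Q)
  = 1.3250 + 1.3250 - 1.3250
  = 1.3250 bits

I(P;Q) = 1.3250 bits > I(S;T) = 0.2936 bits, so (P, Q) has the higher mutual information (stronger dependence).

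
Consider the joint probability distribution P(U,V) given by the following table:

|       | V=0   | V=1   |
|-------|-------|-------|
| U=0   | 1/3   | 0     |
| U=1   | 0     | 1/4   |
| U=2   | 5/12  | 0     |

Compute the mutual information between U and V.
Marginal P(U) (row sums):
  P(U=0) = 1/3 + 0 = 1/3
  P(U=1) = 0 + 1/4 = 1/4
  P(U=2) = 5/12 + 0 = 5/12
Marginal P(V) (column sums):
  P(V=0) = 1/3 + 0 + 5/12 = 3/4
  P(V=1) = 0 + 1/4 + 0 = 1/4

H(U) = -[(1/3)·log₂(1/3) + (1/4)·log₂(1/4) + (5/12)·log₂(5/12)]
  = 0.5283 + 0.5000 + 0.5263
  = 1.5546 bits
H(V) = -[(3/4)·log₂(3/4) + (1/4)·log₂(1/4)]
  = 0.3113 + 0.5000
  = 0.8113 bits
H(U,V) = -[(1/3)·log₂(1/3) + (1/4)·log₂(1/4) + (5/12)·log₂(5/12)]
  = 0.5283 + 0.5000 + 0.5263
  = 1.5546 bits

I(U;V) = H(U) + H(V) - H(U,V)
  = 1.5546 + 0.8113 - 1.5546
  = 0.8113 bits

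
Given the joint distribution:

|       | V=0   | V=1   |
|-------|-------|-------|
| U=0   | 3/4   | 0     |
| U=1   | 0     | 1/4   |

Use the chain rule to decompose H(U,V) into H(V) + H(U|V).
By the chain rule: H(U,V) = H(V) + H(U|V)

Marginal P(V) (column sums):
  P(V=0) = 3/4 + 0 = 3/4
  P(V=1) = 0 + 1/4 = 1/4
H(V) = -[(3/4)·log₂(3/4) + (1/4)·log₂(1/4)]
  = 0.3113 + 0.5000
  = 0.8113 bits
H(U|V) = -Σ P(U,V)·log₂ P(U|V), where P(U|V) = P(U,V) / P(V)
  (cells with P(U,V) = 0 contribute 0)
  (U=0,V=0): P(U|V) = (3/4)/(3/4) = 1;  -(3/4)·log₂(1) = 0.0000
  (U=1,V=1): P(U|V) = (1/4)/(1/4) = 1;  -(1/4)·log₂(1) = 0.0000
H(U|V) = 0.0000 + 0.0000
  = 0.0000 bits

H(U,V) = H(V) + H(U|V) = 0.8113 + 0.0000 = 0.8113 bits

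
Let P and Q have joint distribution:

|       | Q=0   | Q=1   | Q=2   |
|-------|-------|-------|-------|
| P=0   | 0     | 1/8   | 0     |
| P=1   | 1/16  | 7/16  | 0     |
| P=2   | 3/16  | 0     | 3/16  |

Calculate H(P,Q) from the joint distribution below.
H(P,Q) = -Σ P(P,Q) log₂ P(P,Q), summed over the non-zero cells:
H(P,Q) = -[(1/8)·log₂(1/8) + (1/16)·log₂(1/16) + (7/16)·log₂(7/16) + (3/16)·log₂(3/16) + (3/16)·log₂(3/16)]
  = 0.3750 + 0.2500 + 0.5218 + 0.4528 + 0.4528
  = 2.0524 bits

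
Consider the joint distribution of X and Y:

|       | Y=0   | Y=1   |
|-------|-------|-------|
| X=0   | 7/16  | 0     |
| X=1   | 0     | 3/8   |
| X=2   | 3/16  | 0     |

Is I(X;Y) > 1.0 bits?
Marginal P(X) (row sums):
  P(X=0) = 7/16 + 0 = 7/16
  P(X=1) = 0 + 3/8 = 3/8
  P(X=2) = 3/16 + 0 = 3/16
Marginal P(Y) (column sums):
  P(Y=0) = 7/16 + 0 + 3/16 = 5/8
  P(Y=1) = 0 + 3/8 + 0 = 3/8

H(X) = -[(7/16)·log₂(7/16) + (3/8)·log₂(3/8) + (3/16)·log₂(3/16)]
  = 0.5218 + 0.5306 + 0.4528
  = 1.5052 bits
H(Y) = -[(5/8)·log₂(5/8) + (3/8)·log₂(3/8)]
  = 0.4238 + 0.5306
  = 0.9544 bits
H(X,Y) = -[(7/16)·log₂(7/16) + (3/8)·log₂(3/8) + (3/16)·log₂(3/16)]
  = 0.5218 + 0.5306 + 0.4528
  = 1.5052 bits

I(X;Y) = H(X) + H(Y) - H(X,Y)
  = 1.5052 + 0.9544 - 1.5052
  = 0.9544 bits

No. I(X;Y) = 0.9544 bits, which is ≤ 1.0 bits.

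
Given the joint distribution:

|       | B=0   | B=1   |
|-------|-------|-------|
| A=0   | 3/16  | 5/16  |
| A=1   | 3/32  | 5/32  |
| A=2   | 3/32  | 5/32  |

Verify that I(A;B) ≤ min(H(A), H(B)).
Marginal P(A) (row sums):
  P(A=0) = 3/16 + 5/16 = 1/2
  P(A=1) = 3/32 + 5/32 = 1/4
  P(A=2) = 3/32 + 5/32 = 1/4
Marginal P(B) (column sums):
  P(B=0) = 3/16 + 3/32 + 3/32 = 3/8
  P(B=1) = 5/16 + 5/32 + 5/32 = 5/8

H(A) = -[(1/2)·log₂(1/2) + (1/4)·log₂(1/4) + (1/4)·log₂(1/4)]
  = 0.5000 + 0.5000 + 0.5000
  = 1.5000 bits
H(B) = -[(3/8)·log₂(3/8) + (5/8)·log₂(5/8)]
  = 0.5306 + 0.4238
  = 0.9544 bits
H(A,B) = -[(3/16)·log₂(3/16) + (5/16)·log₂(5/16) + (3/32)·log₂(3/32) + (5/32)·log₂(5/32) + (3/32)·log₂(3/32) + (5/32)·log₂(5/32)]
  = 0.4528 + 0.5244 + 0.3202 + 0.4184 + 0.3202 + 0.4184
  = 2.4544 bits

I(A;B) = H(A) + H(B) - H(A,B)
  = 1.5000 + 0.9544 - 2.4544
  = 0.0000 bits

min(H(A), H(B)) = min(1.5000, 0.9544) = 0.9544 bits
Since 0.0000 ≤ 0.9544, the bound is satisfied ✓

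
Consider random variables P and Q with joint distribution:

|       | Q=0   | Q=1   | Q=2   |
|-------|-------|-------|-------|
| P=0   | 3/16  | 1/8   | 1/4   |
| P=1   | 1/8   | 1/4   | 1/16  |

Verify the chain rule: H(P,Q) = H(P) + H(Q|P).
Left side:
H(P,Q) = -[(3/16)·log₂(3/16) + (1/8)·log₂(1/8) + (1/4)·log₂(1/4) + (1/8)·log₂(1/8) + (1/4)·log₂(1/4) + (1/16)·log₂(1/16)]
  = 0.4528 + 0.3750 + 0.5000 + 0.3750 + 0.5000 + 0.2500
  = 2.4528 bits

Right side:
Marginal P(P) (row sums):
  P(P=0) = 3/16 + 1/8 + 1/4 = 9/16
  P(P=1) = 1/8 + 1/4 + 1/16 = 7/16
H(P) = -[(9/16)·log₂(9/16) + (7/16)·log₂(7/16)]
  = 0.4669 + 0.5218
  = 0.9887 bits
H(Q|P) = -Σ P(P,Q)·log₂ P(Q|P), where P(Q|P) = P(P,Q) / P(P)
  (P=0,Q=0): P(Q|P) = (3/16)/(9/16) = 1/3;  -(3/16)·log₂(1/3) = 0.2972
  (P=0,Q=1): P(Q|P) = (1/8)/(9/16) = 2/9;  -(1/8)·log₂(2/9) = 0.2712
  (P=0,Q=2): P(Q|P) = (1/4)/(9/16) = 4/9;  -(1/4)·log₂(4/9) = 0.2925
  (P=1,Q=0): P(Q|P) = (1/8)/(7/16) = 2/7;  -(1/8)·log₂(2/7) = 0.2259
  (P=1,Q=1): P(Q|P) = (1/4)/(7/16) = 4/7;  -(1/4)·log₂(4/7) = 0.2018
  (P=1,Q=2): P(Q|P) = (1/16)/(7/16) = 1/7;  -(1/16)·log₂(1/7) = 0.1755
H(Q|P) = 0.2972 + 0.2712 + 0.2925 + 0.2259 + 0.2018 + 0.1755
  = 1.4641 bits
H(P) + H(Q|P) = 0.9887 + 1.4641 = 2.4528 bits

Both sides equal 2.4528 bits, so the chain rule holds ✓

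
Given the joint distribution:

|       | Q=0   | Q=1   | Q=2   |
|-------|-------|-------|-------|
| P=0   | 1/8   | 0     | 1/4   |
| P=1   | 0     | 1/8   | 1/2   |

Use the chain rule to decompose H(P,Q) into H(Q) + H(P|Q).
By the chain rule: H(P,Q) = H(Q) + H(P|Q)

Marginal P(Q) (column sums):
  P(Q=0) = 1/8 + 0 = 1/8
  P(Q=1) = 0 + 1/8 = 1/8
  P(Q=2) = 1/4 + 1/2 = 3/4
H(Q) = -[(1/8)·log₂(1/8) + (1/8)·log₂(1/8) + (3/4)·log₂(3/4)]
  = 0.3750 + 0.3750 + 0.3113
  = 1.0613 bits
H(P|Q) = -Σ P(P,Q)·log₂ P(P|Q), where P(P|Q) = P(P,Q) / P(Q)
  (cells with P(P,Q) = 0 contribute 0)
  (P=0,Q=0): P(P|Q) = (1/8)/(1/8) = 1;  -(1/8)·log₂(1) = 0.0000
  (P=0,Q=2): P(P|Q) = (1/4)/(3/4) = 1/3;  -(1/4)·log₂(1/3) = 0.3962
  (P=1,Q=1): P(P|Q) = (1/8)/(1/8) = 1;  -(1/8)·log₂(1) = 0.0000
  (P=1,Q=2): P(P|Q) = (1/2)/(3/4) = 2/3;  -(1/2)·log₂(2/3) = 0.2925
H(P|Q) = 0.0000 + 0.3962 + 0.0000 + 0.2925
  = 0.6887 bits

H(P,Q) = H(Q) + H(P|Q) = 1.0613 + 0.6887 = 1.7500 bits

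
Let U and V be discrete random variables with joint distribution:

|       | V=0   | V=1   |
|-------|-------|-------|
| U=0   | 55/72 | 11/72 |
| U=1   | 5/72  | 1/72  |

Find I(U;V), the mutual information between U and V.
Marginal P(U) (row sums):
  P(U=0) = 55/72 + 11/72 = 11/12
  P(U=1) = 5/72 + 1/72 = 1/12
Marginal P(V) (column sums):
  P(V=0) = 55/72 + 5/72 = 5/6
  P(V=1) = 11/72 + 1/72 = 1/6

H(U) = -[(11/12)·log₂(11/12) + (1/12)·log₂(1/12)]
  = 0.1151 + 0.2987
  = 0.4138 bits
H(V) = -[(5/6)·log₂(5/6) + (1/6)·log₂(1/6)]
  = 0.2192 + 0.4308
  = 0.6500 bits
H(U,V) = -[(55/72)·log₂(55/72) + (11/72)·log₂(11/72) + (5/72)·log₂(5/72) + (1/72)·log₂(1/72)]
  = 0.2968 + 0.4141 + 0.2672 + 0.0857
  = 1.0638 bits

I(U;V) = H(U) + H(V) - H(U,V)
  = 0.4138 + 0.6500 - 1.0638
  = 0.0000 bits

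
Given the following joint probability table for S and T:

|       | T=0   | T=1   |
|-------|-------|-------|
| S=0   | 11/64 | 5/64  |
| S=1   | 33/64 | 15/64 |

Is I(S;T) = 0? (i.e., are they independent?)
Marginal P(S) (row sums):
  P(S=0) = 11/64 + 5/64 = 1/4
  P(S=1) = 33/64 + 15/64 = 3/4
Marginal P(T) (column sums):
  P(T=0) = 11/64 + 33/64 = 11/16
  P(T=1) = 5/64 + 15/64 = 5/16

S and T are independent iff P(S=i,T=j) = P(S=i)·P(T=j) for every cell.
  P(S=0)·P(T=0) = 1/4 × 11/16 = 11/64 = P(S=0,T=0) ✓
  P(S=0)·P(T=1) = 1/4 × 5/16 = 5/64 = P(S=0,T=1) ✓
  P(S=1)·P(T=0) = 3/4 × 11/16 = 33/64 = P(S=1,T=0) ✓
  P(S=1)·P(T=1) = 3/4 × 5/16 = 15/64 = P(S=1,T=1) ✓

Yes, S and T are independent: every cell factors, so I(S;T) = 0 bits.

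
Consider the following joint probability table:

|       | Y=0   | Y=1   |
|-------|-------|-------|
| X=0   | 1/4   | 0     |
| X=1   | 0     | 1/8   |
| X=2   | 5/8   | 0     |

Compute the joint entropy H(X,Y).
H(X,Y) = -Σ P(X,Y) log₂ P(X,Y), summed over the non-zero cells:
H(X,Y) = -[(1/4)·log₂(1/4) + (1/8)·log₂(1/8) + (5/8)·log₂(5/8)]
  = 0.5000 + 0.3750 + 0.4238
  = 1.2988 bits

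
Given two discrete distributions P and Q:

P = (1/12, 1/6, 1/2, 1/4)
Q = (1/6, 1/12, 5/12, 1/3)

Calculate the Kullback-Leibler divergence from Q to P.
D(P||Q) = Σ P(i) log₂(P(i)/Q(i))
  i=0: (1/12) × log₂((1/12)/(1/6)) = (1/12) × log₂(1/2) = -0.0833
  i=1: (1/6) × log₂((1/6)/(1/12)) = (1/6) × log₂(2) = 0.1667
  i=2: (1/2) × log₂((1/2)/(5/12)) = (1/2) × log₂(6/5) = 0.1315
  i=3: (1/4) × log₂((1/4)/(1/3)) = (1/4) × log₂(3/4) = -0.1038
D(P||Q) = -0.0833 + 0.1667 + 0.1315 - 0.1038
  = 0.1111 bits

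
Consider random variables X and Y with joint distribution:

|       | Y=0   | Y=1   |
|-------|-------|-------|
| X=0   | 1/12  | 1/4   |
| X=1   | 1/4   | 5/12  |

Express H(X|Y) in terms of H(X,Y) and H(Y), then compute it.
H(X|Y) = H(X,Y) - H(Y)

Marginal P(Y) (column sums):
  P(Y=0) = 1/12 + 1/4 = 1/3
  P(Y=1) = 1/4 + 5/12 = 2/3

H(X,Y) = -[(1/12)·log₂(1/12) + (1/4)·log₂(1/4) + (1/4)·log₂(1/4) + (5/12)·log₂(5/12)]
  = 0.2987 + 0.5000 + 0.5000 + 0.5263
  = 1.8250 bits
H(Y) = -[(1/3)·log₂(1/3) + (2/3)·log₂(2/3)]
  = 0.5283 + 0.3900
  = 0.9183 bits

H(X|Y) = 1.8250 - 0.9183 = 0.9067 bits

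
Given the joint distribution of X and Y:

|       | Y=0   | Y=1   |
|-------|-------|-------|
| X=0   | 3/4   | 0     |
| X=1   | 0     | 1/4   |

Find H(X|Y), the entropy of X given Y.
Marginal P(Y) (column sums):
  P(Y=0) = 3/4 + 0 = 3/4
  P(Y=1) = 0 + 1/4 = 1/4

H(X|Y) = -Σ P(X,Y)·log₂ P(X|Y), where P(X|Y) = P(X,Y) / P(Y)
  (cells with P(X,Y) = 0 contribute 0)
  (X=0,Y=0): P(X|Y) = (3/4)/(3/4) = 1;  -(3/4)·log₂(1) = 0.0000
  (X=1,Y=1): P(X|Y) = (1/4)/(1/4) = 1;  -(1/4)·log₂(1) = 0.0000
H(X|Y) = 0.0000 + 0.0000
  = 0.0000 bits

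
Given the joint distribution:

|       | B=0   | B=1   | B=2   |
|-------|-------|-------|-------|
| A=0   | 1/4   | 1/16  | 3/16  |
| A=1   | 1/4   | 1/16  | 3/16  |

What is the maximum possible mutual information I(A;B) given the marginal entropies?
The upper bound on mutual information is I(A;B) ≤ min(H(A), H(B)).

Marginal P(A) (row sums):
  P(A=0) = 1/4 + 1/16 + 3/16 = 1/2
  P(A=1) = 1/4 + 1/16 + 3/16 = 1/2
Marginal P(B) (column sums):
  P(B=0) = 1/4 + 1/4 = 1/2
  P(B=1) = 1/16 + 1/16 = 1/8
  P(B=2) = 3/16 + 3/16 = 3/8

H(A) = -[(1/2)·log₂(1/2) + (1/2)·log₂(1/2)]
  = 0.5000 + 0.5000
  = 1.0000 bits
H(B) = -[(1/2)·log₂(1/2) + (1/8)·log₂(1/8) + (3/8)·log₂(3/8)]
  = 0.5000 + 0.3750 + 0.5306
  = 1.4056 bits

Maximum possible I(A;B) = min(1.0000, 1.4056) = 1.0000 bits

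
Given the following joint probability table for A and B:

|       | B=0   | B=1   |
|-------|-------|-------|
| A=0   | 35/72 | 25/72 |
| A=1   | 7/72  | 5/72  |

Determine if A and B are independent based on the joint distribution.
Marginal P(A) (row sums):
  P(A=0) = 35/72 + 25/72 = 5/6
  P(A=1) = 7/72 + 5/72 = 1/6
Marginal P(B) (column sums):
  P(B=0) = 35/72 + 7/72 = 7/12
  P(B=1) = 25/72 + 5/72 = 5/12

A and B are independent iff P(A=i,B=j) = P(A=i)·P(B=j) for every cell.
  P(A=0)·P(B=0) = 5/6 × 7/12 = 35/72 = P(A=0,B=0) ✓
  P(A=0)·P(B=1) = 5/6 × 5/12 = 25/72 = P(A=0,B=1) ✓
  P(A=1)·P(B=0) = 1/6 × 7/12 = 7/72 = P(A=1,B=0) ✓
  P(A=1)·P(B=1) = 1/6 × 5/12 = 5/72 = P(A=1,B=1) ✓

Yes, A and B are independent: every cell factors, so I(A;B) = 0 bits.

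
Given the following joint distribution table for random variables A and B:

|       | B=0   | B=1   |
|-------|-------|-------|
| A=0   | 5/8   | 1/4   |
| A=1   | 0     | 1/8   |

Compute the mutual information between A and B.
Marginal P(A) (row sums):
  P(A=0) = 5/8 + 1/4 = 7/8
  P(A=1) = 0 + 1/8 = 1/8
Marginal P(B) (column sums):
  P(B=0) = 5/8 + 0 = 5/8
  P(B=1) = 1/4 + 1/8 = 3/8

H(A) = -[(7/8)·log₂(7/8) + (1/8)·log₂(1/8)]
  = 0.1686 + 0.3750
  = 0.5436 bits
H(B) = -[(5/8)·log₂(5/8) + (3/8)·log₂(3/8)]
  = 0.4238 + 0.5306
  = 0.9544 bits
H(A,B) = -[(5/8)·log₂(5/8) + (1/4)·log₂(1/4) + (1/8)·log₂(1/8)]
  = 0.4238 + 0.5000 + 0.3750
  = 1.2988 bits

I(A;B) = H(A) + H(B) - H(A,B)
  = 0.5436 + 0.9544 - 1.2988
  = 0.1992 bits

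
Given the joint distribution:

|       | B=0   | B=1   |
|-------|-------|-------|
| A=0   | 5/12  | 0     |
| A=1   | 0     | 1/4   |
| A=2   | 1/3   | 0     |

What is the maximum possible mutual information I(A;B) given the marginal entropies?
The upper bound on mutual information is I(A;B) ≤ min(H(A), H(B)).

Marginal P(A) (row sums):
  P(A=0) = 5/12 + 0 = 5/12
  P(A=1) = 0 + 1/4 = 1/4
  P(A=2) = 1/3 + 0 = 1/3
Marginal P(B) (column sums):
  P(B=0) = 5/12 + 0 + 1/3 = 3/4
  P(B=1) = 0 + 1/4 + 0 = 1/4

H(A) = -[(5/12)·log₂(5/12) + (1/4)·log₂(1/4) + (1/3)·log₂(1/3)]
  = 0.5263 + 0.5000 + 0.5283
  = 1.5546 bits
H(B) = -[(3/4)·log₂(3/4) + (1/4)·log₂(1/4)]
  = 0.3113 + 0.5000
  = 0.8113 bits

Maximum possible I(A;B) = min(1.5546, 0.8113) = 0.8113 bits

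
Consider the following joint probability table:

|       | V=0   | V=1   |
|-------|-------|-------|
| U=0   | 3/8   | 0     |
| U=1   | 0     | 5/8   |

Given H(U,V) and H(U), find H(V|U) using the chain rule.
From the chain rule: H(U,V) = H(U) + H(V|U)
Therefore: H(V|U) = H(U,V) - H(U)

H(U,V) = -[(3/8)·log₂(3/8) + (5/8)·log₂(5/8)]
  = 0.5306 + 0.4238
  = 0.9544 bits
Marginal P(U) (row sums):
  P(U=0) = 3/8 + 0 = 3/8
  P(U=1) = 0 + 5/8 = 5/8
H(U) = -[(3/8)·log₂(3/8) + (5/8)·log₂(5/8)]
  = 0.5306 + 0.4238
  = 0.9544 bits

H(V|U) = 0.9544 - 0.9544 = 0.0000 bits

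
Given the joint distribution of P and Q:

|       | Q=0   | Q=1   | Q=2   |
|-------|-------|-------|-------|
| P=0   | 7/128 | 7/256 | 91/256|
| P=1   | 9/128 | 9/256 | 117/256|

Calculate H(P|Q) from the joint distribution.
Marginal P(Q) (column sums):
  P(Q=0) = 7/128 + 9/128 = 1/8
  P(Q=1) = 7/256 + 9/256 = 1/16
  P(Q=2) = 91/256 + 117/256 = 13/16

H(P|Q) = -Σ P(P,Q)·log₂ P(P|Q), where P(P|Q) = P(P,Q) / P(Q)
  (P=0,Q=0): P(P|Q) = (7/128)/(1/8) = 7/16;  -(7/128)·log₂(7/16) = 0.0652
  (P=0,Q=1): P(P|Q) = (7/256)/(1/16) = 7/16;  -(7/256)·log₂(7/16) = 0.0326
  (P=0,Q=2): P(P|Q) = (91/256)/(13/16) = 7/16;  -(91/256)·log₂(7/16) = 0.4239
  (P=1,Q=0): P(P|Q) = (9/128)/(1/8) = 9/16;  -(9/128)·log₂(9/16) = 0.0584
  (P=1,Q=1): P(P|Q) = (9/256)/(1/16) = 9/16;  -(9/256)·log₂(9/16) = 0.0292
  (P=1,Q=2): P(P|Q) = (117/256)/(13/16) = 9/16;  -(117/256)·log₂(9/16) = 0.3794
H(P|Q) = 0.0652 + 0.0326 + 0.4239 + 0.0584 + 0.0292 + 0.3794
  = 0.9887 bits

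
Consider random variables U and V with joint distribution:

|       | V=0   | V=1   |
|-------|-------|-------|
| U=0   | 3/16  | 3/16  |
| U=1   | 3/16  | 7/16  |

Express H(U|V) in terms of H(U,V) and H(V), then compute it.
H(U|V) = H(U,V) - H(V)

Marginal P(V) (column sums):
  P(V=0) = 3/16 + 3/16 = 3/8
  P(V=1) = 3/16 + 7/16 = 5/8

H(U,V) = -[(3/16)·log₂(3/16) + (3/16)·log₂(3/16) + (3/16)·log₂(3/16) + (7/16)·log₂(7/16)]
  = 0.4528 + 0.4528 + 0.4528 + 0.5218
  = 1.8802 bits
H(V) = -[(3/8)·log₂(3/8) + (5/8)·log₂(5/8)]
  = 0.5306 + 0.4238
  = 0.9544 bits

H(U|V) = 1.8802 - 0.9544 = 0.9258 bits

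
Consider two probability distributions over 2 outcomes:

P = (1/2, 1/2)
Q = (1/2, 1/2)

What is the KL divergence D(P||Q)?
D(P||Q) = Σ P(i) log₂(P(i)/Q(i))
  i=0: (1/2) × log₂((1/2)/(1/2)) = (1/2) × log₂(1) = 0.0000
  i=1: (1/2) × log₂((1/2)/(1/2)) = (1/2) × log₂(1) = 0.0000
D(P||Q) = 0.0000 + 0.0000
  = 0.0000 bits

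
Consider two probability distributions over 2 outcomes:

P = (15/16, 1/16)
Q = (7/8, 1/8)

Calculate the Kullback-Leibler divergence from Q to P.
D(P||Q) = Σ P(i) log₂(P(i)/Q(i))
  i=0: (15/16) × log₂((15/16)/(7/8)) = (15/16) × log₂(15/14) = 0.0933
  i=1: (1/16) × log₂((1/16)/(1/8)) = (1/16) × log₂(1/2) = -0.0625
D(P||Q) = 0.0933 - 0.0625
  = 0.0308 bits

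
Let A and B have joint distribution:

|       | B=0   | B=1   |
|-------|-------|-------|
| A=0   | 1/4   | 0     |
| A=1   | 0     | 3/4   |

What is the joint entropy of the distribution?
H(A,B) = -Σ P(A,B) log₂ P(A,B), summed over the non-zero cells:
H(A,B) = -[(1/4)·log₂(1/4) + (3/4)·log₂(3/4)]
  = 0.5000 + 0.3113
  = 0.8113 bits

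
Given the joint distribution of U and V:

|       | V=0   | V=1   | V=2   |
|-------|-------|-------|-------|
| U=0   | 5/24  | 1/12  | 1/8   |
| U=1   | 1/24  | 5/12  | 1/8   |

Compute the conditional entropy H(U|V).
Marginal P(V) (column sums):
  P(V=0) = 5/24 + 1/24 = 1/4
  P(V=1) = 1/12 + 5/12 = 1/2
  P(V=2) = 1/8 + 1/8 = 1/4

H(U|V) = -Σ P(U,V)·log₂ P(U|V), where P(U|V) = P(U,V) / P(V)
  (U=0,V=0): P(U|V) = (5/24)/(1/4) = 5/6;  -(5/24)·log₂(5/6) = 0.0548
  (U=0,V=1): P(U|V) = (1/12)/(1/2) = 1/6;  -(1/12)·log₂(1/6) = 0.2154
  (U=0,V=2): P(U|V) = (1/8)/(1/4) = 1/2;  -(1/8)·log₂(1/2) = 0.1250
  (U=1,V=0): P(U|V) = (1/24)/(1/4) = 1/6;  -(1/24)·log₂(1/6) = 0.1077
  (U=1,V=1): P(U|V) = (5/12)/(1/2) = 5/6;  -(5/12)·log₂(5/6) = 0.1096
  (U=1,V=2): P(U|V) = (1/8)/(1/4) = 1/2;  -(1/8)·log₂(1/2) = 0.1250
H(U|V) = 0.0548 + 0.2154 + 0.1250 + 0.1077 + 0.1096 + 0.1250
  = 0.7375 bits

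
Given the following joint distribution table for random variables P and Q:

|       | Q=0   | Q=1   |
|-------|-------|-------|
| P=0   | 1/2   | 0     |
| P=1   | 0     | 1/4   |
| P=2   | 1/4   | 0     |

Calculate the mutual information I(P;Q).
Marginal P(P) (row sums):
  P(P=0) = 1/2 + 0 = 1/2
  P(P=1) = 0 + 1/4 = 1/4
  P(P=2) = 1/4 + 0 = 1/4
Marginal P(Q) (column sums):
  P(Q=0) = 1/2 + 0 + 1/4 = 3/4
  P(Q=1) = 0 + 1/4 + 0 = 1/4

H(P) = -[(1/2)·log₂(1/2) + (1/4)·log₂(1/4) + (1/4)·log₂(1/4)]
  = 0.5000 + 0.5000 + 0.5000
  = 1.5000 bits
H(Q) = -[(3/4)·log₂(3/4) + (1/4)·log₂(1/4)]
  = 0.3113 + 0.5000
  = 0.8113 bits
H(P,Q) = -[(1/2)·log₂(1/2) + (1/4)·log₂(1/4) + (1/4)·log₂(1/4)]
  = 0.5000 + 0.5000 + 0.5000
  = 1.5000 bits

I(P;Q) = H(P) + H(Q) - H(P,Q)
  = 1.5000 + 0.8113 - 1.5000
  = 0.8113 bits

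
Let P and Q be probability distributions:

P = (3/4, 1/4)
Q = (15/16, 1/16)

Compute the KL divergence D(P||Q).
D(P||Q) = Σ P(i) log₂(P(i)/Q(i))
  i=0: (3/4) × log₂((3/4)/(15/16)) = (3/4) × log₂(4/5) = -0.2414
  i=1: (1/4) × log₂((1/4)/(1/16)) = (1/4) × log₂(4) = 0.5000
D(P||Q) = -0.2414 + 0.5000
  = 0.2586 bits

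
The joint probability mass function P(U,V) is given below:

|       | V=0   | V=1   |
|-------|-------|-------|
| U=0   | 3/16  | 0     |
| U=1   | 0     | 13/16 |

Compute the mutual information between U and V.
Marginal P(U) (row sums):
  P(U=0) = 3/16 + 0 = 3/16
  P(U=1) = 0 + 13/16 = 13/16
Marginal P(V) (column sums):
  P(V=0) = 3/16 + 0 = 3/16
  P(V=1) = 0 + 13/16 = 13/16

H(U) = -[(3/16)·log₂(3/16) + (13/16)·log₂(13/16)]
  = 0.4528 + 0.2434
  = 0.6962 bits
H(V) = -[(3/16)·log₂(3/16) + (13/16)·log₂(13/16)]
  = 0.4528 + 0.2434
  = 0.6962 bits
H(U,V) = -[(3/16)·log₂(3/16) + (13/16)·log₂(13/16)]
  = 0.4528 + 0.2434
  = 0.6962 bits

I(U;V) = H(U) + H(V) - H(U,V)
  = 0.6962 + 0.6962 - 0.6962
  = 0.6962 bits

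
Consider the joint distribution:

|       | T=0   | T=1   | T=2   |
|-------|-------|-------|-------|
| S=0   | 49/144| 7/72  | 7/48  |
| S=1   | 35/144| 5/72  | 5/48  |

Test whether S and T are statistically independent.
Marginal P(S) (row sums):
  P(S=0) = 49/144 + 7/72 + 7/48 = 7/12
  P(S=1) = 35/144 + 5/72 + 5/48 = 5/12
Marginal P(T) (column sums):
  P(T=0) = 49/144 + 35/144 = 7/12
  P(T=1) = 7/72 + 5/72 = 1/6
  P(T=2) = 7/48 + 5/48 = 1/4

S and T are independent iff P(S=i,T=j) = P(S=i)·P(T=j) for every cell.
  P(S=0)·P(T=0) = 7/12 × 7/12 = 49/144 = P(S=0,T=0) ✓
  P(S=0)·P(T=1) = 7/12 × 1/6 = 7/72 = P(S=0,T=1) ✓
  P(S=0)·P(T=2) = 7/12 × 1/4 = 7/48 = P(S=0,T=2) ✓
  P(S=1)·P(T=0) = 5/12 × 7/12 = 35/144 = P(S=1,T=0) ✓
  P(S=1)·P(T=1) = 5/12 × 1/6 = 5/72 = P(S=1,T=1) ✓
  P(S=1)·P(T=2) = 5/12 × 1/4 = 5/48 = P(S=1,T=2) ✓

Yes, S and T are independent: every cell factors, so I(S;T) = 0 bits.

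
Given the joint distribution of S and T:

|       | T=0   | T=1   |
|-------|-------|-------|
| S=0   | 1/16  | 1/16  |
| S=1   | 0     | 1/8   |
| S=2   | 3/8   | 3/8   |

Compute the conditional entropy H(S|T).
Marginal P(T) (column sums):
  P(T=0) = 1/16 + 0 + 3/8 = 7/16
  P(T=1) = 1/16 + 1/8 + 3/8 = 9/16

H(S|T) = -Σ P(S,T)·log₂ P(S|T), where P(S|T) = P(S,T) / P(T)
  (cells with P(S,T) = 0 contribute 0)
  (S=0,T=0): P(S|T) = (1/16)/(7/16) = 1/7;  -(1/16)·log₂(1/7) = 0.1755
  (S=0,T=1): P(S|T) = (1/16)/(9/16) = 1/9;  -(1/16)·log₂(1/9) = 0.1981
  (S=1,T=1): P(S|T) = (1/8)/(9/16) = 2/9;  -(1/8)·log₂(2/9) = 0.2712
  (S=2,T=0): P(S|T) = (3/8)/(7/16) = 6/7;  -(3/8)·log₂(6/7) = 0.0834
  (S=2,T=1): P(S|T) = (3/8)/(9/16) = 2/3;  -(3/8)·log₂(2/3) = 0.2194
H(S|T) = 0.1755 + 0.1981 + 0.2712 + 0.0834 + 0.2194
  = 0.9476 bits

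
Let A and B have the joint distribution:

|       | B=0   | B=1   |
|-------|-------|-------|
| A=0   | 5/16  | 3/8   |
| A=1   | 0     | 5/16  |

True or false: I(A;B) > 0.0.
Marginal P(A) (row sums):
  P(A=0) = 5/16 + 3/8 = 11/16
  P(A=1) = 0 + 5/16 = 5/16
Marginal P(B) (column sums):
  P(B=0) = 5/16 + 0 = 5/16
  P(B=1) = 3/8 + 5/16 = 11/16

H(A) = -[(11/16)·log₂(11/16) + (5/16)·log₂(5/16)]
  = 0.3716 + 0.5244
  = 0.8960 bits
H(B) = -[(5/16)·log₂(5/16) + (11/16)·log₂(11/16)]
  = 0.5244 + 0.3716
  = 0.8960 bits
H(A,B) = -[(5/16)·log₂(5/16) + (3/8)·log₂(3/8) + (5/16)·log₂(5/16)]
  = 0.5244 + 0.5306 + 0.5244
  = 1.5794 bits

I(A;B) = H(A) + H(B) - H(A,B)
  = 0.8960 + 0.8960 - 1.5794
  = 0.2126 bits

True. I(A;B) = 0.2126 bits, which is > 0.0 bits.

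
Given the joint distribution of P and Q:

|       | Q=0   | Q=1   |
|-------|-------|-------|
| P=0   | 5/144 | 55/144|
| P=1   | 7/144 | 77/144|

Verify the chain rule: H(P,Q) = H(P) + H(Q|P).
Left side:
H(P,Q) = -[(5/144)·log₂(5/144) + (55/144)·log₂(55/144) + (7/144)·log₂(7/144) + (77/144)·log₂(77/144)]
  = 0.1683 + 0.5304 + 0.2121 + 0.4829
  = 1.3937 bits

Right side:
Marginal P(P) (row sums):
  P(P=0) = 5/144 + 55/144 = 5/12
  P(P=1) = 7/144 + 77/144 = 7/12
H(P) = -[(5/12)·log₂(5/12) + (7/12)·log₂(7/12)]
  = 0.5263 + 0.4536
  = 0.9799 bits
H(Q|P) = -Σ P(P,Q)·log₂ P(Q|P), where P(Q|P) = P(P,Q) / P(P)
  (P=0,Q=0): P(Q|P) = (5/144)/(5/12) = 1/12;  -(5/144)·log₂(1/12) = 0.1245
  (P=0,Q=1): P(Q|P) = (55/144)/(5/12) = 11/12;  -(55/144)·log₂(11/12) = 0.0479
  (P=1,Q=0): P(Q|P) = (7/144)/(7/12) = 1/12;  -(7/144)·log₂(1/12) = 0.1743
  (P=1,Q=1): P(Q|P) = (77/144)/(7/12) = 11/12;  -(77/144)·log₂(11/12) = 0.0671
H(Q|P) = 0.1245 + 0.0479 + 0.1743 + 0.0671
  = 0.4138 bits
H(P) + H(Q|P) = 0.9799 + 0.4138 = 1.3937 bits

Both sides equal 1.3937 bits, so the chain rule holds ✓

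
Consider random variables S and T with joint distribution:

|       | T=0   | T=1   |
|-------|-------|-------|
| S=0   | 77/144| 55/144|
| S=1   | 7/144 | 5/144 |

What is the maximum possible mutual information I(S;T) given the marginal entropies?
The upper bound on mutual information is I(S;T) ≤ min(H(S), H(T)).

Marginal P(S) (row sums):
  P(S=0) = 77/144 + 55/144 = 11/12
  P(S=1) = 7/144 + 5/144 = 1/12
Marginal P(T) (column sums):
  P(T=0) = 77/144 + 7/144 = 7/12
  P(T=1) = 55/144 + 5/144 = 5/12

H(S) = -[(11/12)·log₂(11/12) + (1/12)·log₂(1/12)]
  = 0.1151 + 0.2987
  = 0.4138 bits
H(T) = -[(7/12)·log₂(7/12) + (5/12)·log₂(5/12)]
  = 0.4536 + 0.5263
  = 0.9799 bits

Maximum possible I(S;T) = min(0.4138, 0.9799) = 0.4138 bits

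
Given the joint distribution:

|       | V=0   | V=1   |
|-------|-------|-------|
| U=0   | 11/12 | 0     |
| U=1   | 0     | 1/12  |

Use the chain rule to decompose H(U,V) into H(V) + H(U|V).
By the chain rule: H(U,V) = H(V) + H(U|V)

Marginal P(V) (column sums):
  P(V=0) = 11/12 + 0 = 11/12
  P(V=1) = 0 + 1/12 = 1/12
H(V) = -[(11/12)·log₂(11/12) + (1/12)·log₂(1/12)]
  = 0.1151 + 0.2987
  = 0.4138 bits
H(U|V) = -Σ P(U,V)·log₂ P(U|V), where P(U|V) = P(U,V) / P(V)
  (cells with P(U,V) = 0 contribute 0)
  (U=0,V=0): P(U|V) = (11/12)/(11/12) = 1;  -(11/12)·log₂(1) = 0.0000
  (U=1,V=1): P(U|V) = (1/12)/(1/12) = 1;  -(1/12)·log₂(1) = 0.0000
H(U|V) = 0.0000 + 0.0000
  = 0.0000 bits

H(U,V) = H(V) + H(U|V) = 0.4138 + 0.0000 = 0.4138 bits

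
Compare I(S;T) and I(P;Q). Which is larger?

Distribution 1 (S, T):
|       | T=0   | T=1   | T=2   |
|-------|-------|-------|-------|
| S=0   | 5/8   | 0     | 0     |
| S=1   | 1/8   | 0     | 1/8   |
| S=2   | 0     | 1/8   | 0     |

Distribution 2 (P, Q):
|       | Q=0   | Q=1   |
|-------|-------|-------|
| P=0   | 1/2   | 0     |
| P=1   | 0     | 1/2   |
Distribution 1 (S, T):
Marginal P(S) (row sums):
  P(S=0) = 5/8 + 0 + 0 = 5/8
  P(S=1) = 1/8 + 0 + 1/8 = 1/4
  P(S=2) = 0 + 1/8 + 0 = 1/8
Marginal P(T) (column sums):
  P(T=0) = 5/8 + 1/8 + 0 = 3/4
  P(T=1) = 0 + 0 + 1/8 = 1/8
  P(T=2) = 0 + 1/8 + 0 = 1/8

H(S) = -[(5/8)·log₂(5/8) + (1/4)·log₂(1/4) + (1/8)·log₂(1/8)]
  = 0.4238 + 0.5000 + 0.3750
  = 1.2988 bits
H(T) = -[(3/4)·log₂(3/4) + (1/8)·log₂(1/8) + (1/8)·log₂(1/8)]
  = 0.3113 + 0.3750 + 0.3750
  = 1.0613 bits
H(S,T) = -[(5/8)·log₂(5/8) + (1/8)·log₂(1/8) + (1/8)·log₂(1/8) + (1/8)·log₂(1/8)]
  = 0.4238 + 0.3750 + 0.3750 + 0.3750
  = 1.5488 bits

I(S;T) = H(S) + H(T) - H(S,T)
  = 1.2988 + 1.0613 - 1.5488
  = 0.8113 bits

Distribution 2 (P, Q):
Marginal P(P) (row sums):
  P(P=0) = 1/2 + 0 = 1/2
  P(P=1) = 0 + 1/2 = 1/2
Marginal P(Q) (column sums):
  P(Q=0) = 1/2 + 0 = 1/2
  P(Q=1) = 0 + 1/2 = 1/2

H(P) = -[(1/2)·log₂(1/2) + (1/2)·log₂(1/2)]
  = 0.5000 + 0.5000
  = 1.0000 bits
H(Q) = -[(1/2)·log₂(1/2) + (1/2)·log₂(1/2)]
  = 0.5000 + 0.5000
  = 1.0000 bits
H(P,Q) = -[(1/2)·log₂(1/2) + (1/2)·log₂(1/2)]
  = 0.5000 + 0.5000
  = 1.0000 bits

I(P;Q) = H(P) + H(Q) - H(P,Q)
  = 1.0000 + 1.0000 - 1.0000
  = 1.0000 bits

I(P;Q) = 1.0000 bits > I(S;T) = 0.8113 bits, so (P, Q) has the higher mutual information (stronger dependence).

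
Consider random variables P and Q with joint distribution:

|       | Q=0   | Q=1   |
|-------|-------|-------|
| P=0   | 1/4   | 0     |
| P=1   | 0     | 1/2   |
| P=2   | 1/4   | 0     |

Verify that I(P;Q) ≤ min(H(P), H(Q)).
Marginal P(P) (row sums):
  P(P=0) = 1/4 + 0 = 1/4
  P(P=1) = 0 + 1/2 = 1/2
  P(P=2) = 1/4 + 0 = 1/4
Marginal P(Q) (column sums):
  P(Q=0) = 1/4 + 0 + 1/4 = 1/2
  P(Q=1) = 0 + 1/2 + 0 = 1/2

H(P) = -[(1/4)·log₂(1/4) + (1/2)·log₂(1/2) + (1/4)·log₂(1/4)]
  = 0.5000 + 0.5000 + 0.5000
  = 1.5000 bits
H(Q) = -[(1/2)·log₂(1/2) + (1/2)·log₂(1/2)]
  = 0.5000 + 0.5000
  = 1.0000 bits
H(P,Q) = -[(1/4)·log₂(1/4) + (1/2)·log₂(1/2) + (1/4)·log₂(1/4)]
  = 0.5000 + 0.5000 + 0.5000
  = 1.5000 bits

I(P;Q) = H(P) + H(Q) - H(P,Q)
  = 1.5000 + 1.0000 - 1.5000
  = 1.0000 bits

min(H(P), H(Q)) = min(1.5000, 1.0000) = 1.0000 bits
Since 1.0000 ≤ 1.0000, the bound is satisfied ✓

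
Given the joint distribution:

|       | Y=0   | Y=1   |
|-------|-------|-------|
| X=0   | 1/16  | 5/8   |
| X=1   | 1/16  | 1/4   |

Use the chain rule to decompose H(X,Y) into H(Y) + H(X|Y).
By the chain rule: H(X,Y) = H(Y) + H(X|Y)

Marginal P(Y) (column sums):
  P(Y=0) = 1/16 + 1/16 = 1/8
  P(Y=1) = 5/8 + 1/4 = 7/8
H(Y) = -[(1/8)·log₂(1/8) + (7/8)·log₂(7/8)]
  = 0.3750 + 0.1686
  = 0.5436 bits
H(X|Y) = -Σ P(X,Y)·log₂ P(X|Y), where P(X|Y) = P(X,Y) / P(Y)
  (X=0,Y=0): P(X|Y) = (1/16)/(1/8) = 1/2;  -(1/16)·log₂(1/2) = 0.0625
  (X=0,Y=1): P(X|Y) = (5/8)/(7/8) = 5/7;  -(5/8)·log₂(5/7) = 0.3034
  (X=1,Y=0): P(X|Y) = (1/16)/(1/8) = 1/2;  -(1/16)·log₂(1/2) = 0.0625
  (X=1,Y=1): P(X|Y) = (1/4)/(7/8) = 2/7;  -(1/4)·log₂(2/7) = 0.4518
H(X|Y) = 0.0625 + 0.3034 + 0.0625 + 0.4518
  = 0.8802 bits

H(X,Y) = H(Y) + H(X|Y) = 0.5436 + 0.8802 = 1.4238 bits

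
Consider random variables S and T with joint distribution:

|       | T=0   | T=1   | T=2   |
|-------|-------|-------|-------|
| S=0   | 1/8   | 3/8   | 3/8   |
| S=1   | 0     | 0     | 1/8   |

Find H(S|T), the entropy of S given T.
Marginal P(T) (column sums):
  P(T=0) = 1/8 + 0 = 1/8
  P(T=1) = 3/8 + 0 = 3/8
  P(T=2) = 3/8 + 1/8 = 1/2

H(S|T) = -Σ P(S,T)·log₂ P(S|T), where P(S|T) = P(S,T) / P(T)
  (cells with P(S,T) = 0 contribute 0)
  (S=0,T=0): P(S|T) = (1/8)/(1/8) = 1;  -(1/8)·log₂(1) = 0.0000
  (S=0,T=1): P(S|T) = (3/8)/(3/8) = 1;  -(3/8)·log₂(1) = 0.0000
  (S=0,T=2): P(S|T) = (3/8)/(1/2) = 3/4;  -(3/8)·log₂(3/4) = 0.1556
  (S=1,T=2): P(S|T) = (1/8)/(1/2) = 1/4;  -(1/8)·log₂(1/4) = 0.2500
H(S|T) = 0.0000 + 0.0000 + 0.1556 + 0.2500
  = 0.4056 bits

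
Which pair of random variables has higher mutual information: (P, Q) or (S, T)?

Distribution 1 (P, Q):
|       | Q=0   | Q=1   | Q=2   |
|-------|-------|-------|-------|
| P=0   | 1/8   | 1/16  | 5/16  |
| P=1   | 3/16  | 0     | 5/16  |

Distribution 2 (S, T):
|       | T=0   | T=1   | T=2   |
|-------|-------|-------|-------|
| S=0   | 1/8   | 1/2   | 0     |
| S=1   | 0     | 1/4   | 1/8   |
Distribution 1 (P, Q):
Marginal P(P) (row sums):
  P(P=0) = 1/8 + 1/16 + 5/16 = 1/2
  P(P=1) = 3/16 + 0 + 5/16 = 1/2
Marginal P(Q) (column sums):
  P(Q=0) = 1/8 + 3/16 = 5/16
  P(Q=1) = 1/16 + 0 = 1/16
  P(Q=2) = 5/16 + 5/16 = 5/8

H(P) = -[(1/2)·log₂(1/2) + (1/2)·log₂(1/2)]
  = 0.5000 + 0.5000
  = 1.0000 bits
H(Q) = -[(5/16)·log₂(5/16) + (1/16)·log₂(1/16) + (5/8)·log₂(5/8)]
  = 0.5244 + 0.2500 + 0.4238
  = 1.1982 bits
H(P,Q) = -[(1/8)·log₂(1/8) + (1/16)·log₂(1/16) + (5/16)·log₂(5/16) + (3/16)·log₂(3/16) + (5/16)·log₂(5/16)]
  = 0.3750 + 0.2500 + 0.5244 + 0.4528 + 0.5244
  = 2.1266 bits

I(P;Q) = H(P) + H(Q) - H(P,Q)
  = 1.0000 + 1.1982 - 2.1266
  = 0.0716 bits

Distribution 2 (S, T):
Marginal P(S) (row sums):
  P(S=0) = 1/8 + 1/2 + 0 = 5/8
  P(S=1) = 0 + 1/4 + 1/8 = 3/8
Marginal P(T) (column sums):
  P(T=0) = 1/8 + 0 = 1/8
  P(T=1) = 1/2 + 1/4 = 3/4
  P(T=2) = 0 + 1/8 = 1/8

H(S) = -[(5/8)·log₂(5/8) + (3/8)·log₂(3/8)]
  = 0.4238 + 0.5306
  = 0.9544 bits
H(T) = -[(1/8)·log₂(1/8) + (3/4)·log₂(3/4) + (1/8)·log₂(1/8)]
  = 0.3750 + 0.3113 + 0.3750
  = 1.0613 bits
H(S,T) = -[(1/8)·log₂(1/8) + (1/2)·log₂(1/2) + (1/4)·log₂(1/4) + (1/8)·log₂(1/8)]
  = 0.3750 + 0.5000 + 0.5000 + 0.3750
  = 1.7500 bits

I(S;T) = H(S) + H(T) - H(S,T)
  = 0.9544 + 1.0613 - 1.7500
  = 0.2657 bits

I(S;T) = 0.2657 bits > I(P;Q) = 0.0716 bits, so (S, T) has the higher mutual information (stronger dependence).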